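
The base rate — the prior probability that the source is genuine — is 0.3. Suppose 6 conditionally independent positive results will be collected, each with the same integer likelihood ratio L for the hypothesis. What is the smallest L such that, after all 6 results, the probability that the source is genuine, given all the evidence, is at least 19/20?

2

Prior odds = 0.3/0.7 = 3/7.
Target odds = 0.95/0.05 = 19.
Need L⁶ ≥ 19 ÷ (3/7) = 133/3.
1⁶ = 1 < 133/3 ≤ 64 = 2⁶, so L = 2.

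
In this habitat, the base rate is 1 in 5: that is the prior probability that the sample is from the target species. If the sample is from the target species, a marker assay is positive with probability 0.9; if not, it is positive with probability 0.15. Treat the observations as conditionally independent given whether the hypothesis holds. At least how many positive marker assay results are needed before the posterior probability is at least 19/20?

3

Prior odds = 0.2/0.8 = 0.25.
Likelihood ratio of a positive = 0.9/0.15 = 6.
Target posterior odds = 0.95/0.05 = 19.
Need 0.25 × 6ⁿ ≥ 19, i.e. 6ⁿ ≥ 76.
6² = 36 falls short of 76 but 6³ = 216 reaches it, so n = 3.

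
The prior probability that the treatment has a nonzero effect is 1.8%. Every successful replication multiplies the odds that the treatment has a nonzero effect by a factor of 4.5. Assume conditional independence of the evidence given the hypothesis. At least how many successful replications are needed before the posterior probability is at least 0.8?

Prior odds: 0.018 ÷ 0.982 = 9/491.
Likelihood ratio per successful replication = 4.5.
Target posterior odds = 0.8/0.2 = 4.
Require 4.5ⁿ ≥ 4 ÷ (9/491) = 1964/9.
4.5³ = 91.125 falls short of 1964/9 but 4.5⁴ = 410.0625 reaches it, so n = 4.

4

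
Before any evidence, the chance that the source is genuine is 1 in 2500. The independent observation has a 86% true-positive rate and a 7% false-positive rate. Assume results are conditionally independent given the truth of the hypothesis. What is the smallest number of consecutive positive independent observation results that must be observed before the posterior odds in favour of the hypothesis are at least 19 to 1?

Prior odds: 0.0004 ÷ 0.9996 = 1/2499.
Likelihood ratio of a positive result = 0.86/0.07 = 86/7.
Target odds = 19.
Need (1/2499) × (86/7)ⁿ ≥ 19, i.e. (86/7)ⁿ ≥ 47481.
(86/7)⁴ = 54700816/2401 falls short of 47481 but (86/7)⁵ ≈279899 reaches it, so n = 5.

5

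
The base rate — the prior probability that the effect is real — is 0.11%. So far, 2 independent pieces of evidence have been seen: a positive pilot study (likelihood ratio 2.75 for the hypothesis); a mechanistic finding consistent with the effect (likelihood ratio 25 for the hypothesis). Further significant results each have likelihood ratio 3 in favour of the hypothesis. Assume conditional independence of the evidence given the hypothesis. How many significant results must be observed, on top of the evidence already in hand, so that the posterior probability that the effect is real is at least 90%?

Prior odds = 0.0011/0.9989 = 11/9989.
Combined Bayes factor of the evidence already in hand = 2.75 × 25 = 68.75.
Odds after that evidence = (11/9989) × 68.75 = 3025/39956.
Target odds = 0.9/0.1 = 9.
Need 3ⁿ ≥ 9 ÷ (3025/39956) = 359604/3025.
3⁴ = 81 falls short of 359604/3025 but 3⁵ = 243 reaches it, so n = 5.

5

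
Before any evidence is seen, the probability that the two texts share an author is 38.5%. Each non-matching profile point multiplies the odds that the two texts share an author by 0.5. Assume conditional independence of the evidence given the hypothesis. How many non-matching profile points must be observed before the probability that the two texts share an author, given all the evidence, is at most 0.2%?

Prior odds = 0.385/0.615 = 77/123.
Likelihood ratio per non-matching profile point = 0.5.
Target odds: 0.002 ÷ 0.998 = 1/499.
Require 0.5ⁿ ≤ 1/499 ÷ (77/123) = 123/38423.
0.5⁸ = 0.00390625 is still above 123/38423 but 0.5⁹ = 0.001953125 is at or below it, so n = 9.

9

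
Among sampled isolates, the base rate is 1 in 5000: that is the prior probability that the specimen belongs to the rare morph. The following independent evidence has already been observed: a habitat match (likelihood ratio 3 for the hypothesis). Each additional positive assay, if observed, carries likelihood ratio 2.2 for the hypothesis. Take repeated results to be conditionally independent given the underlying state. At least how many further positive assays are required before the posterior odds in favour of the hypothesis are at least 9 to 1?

13

Prior odds = 0.0002/0.9998 = 1/4999.
Bayes factor of the evidence already in hand = 3.
Odds after that evidence = (1/4999) × 3 = 3/4999.
Target odds = 9.
Need 2.2ⁿ ≥ 9 ÷ (3/4999) = 14997.
2.2¹² ≈12855 falls short of 14997 but 2.2¹³ ≈28281 reaches it, so n = 13.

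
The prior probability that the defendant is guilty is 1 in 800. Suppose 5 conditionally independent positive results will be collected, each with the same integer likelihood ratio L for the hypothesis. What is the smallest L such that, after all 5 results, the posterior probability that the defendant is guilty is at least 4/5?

Prior odds = 0.00125/0.99875 = 1/799.
Target odds = 0.8/0.2 = 4.
Need L⁵ ≥ 4 ÷ (1/799) = 3196.
5⁵ = 3125 < 3196 ≤ 7776 = 6⁵, so L = 6.

6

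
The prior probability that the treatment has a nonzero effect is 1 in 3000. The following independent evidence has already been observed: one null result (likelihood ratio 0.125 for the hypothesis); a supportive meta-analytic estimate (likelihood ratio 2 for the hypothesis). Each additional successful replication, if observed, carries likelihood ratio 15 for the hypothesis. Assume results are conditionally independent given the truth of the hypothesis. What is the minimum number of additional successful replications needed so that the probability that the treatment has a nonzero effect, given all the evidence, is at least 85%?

5

Prior odds = (1/3000)/(2999/3000) = 1/2999.
Combined Bayes factor of the evidence already in hand = 0.125 × 2 = 0.25.
Odds after that evidence = (1/2999) × 0.25 = 1/11996.
Target odds = 0.85/0.15 = 17/3.
Need 15ⁿ ≥ 17/3 ÷ (1/11996) = 203932/3.
15⁴ = 50625 falls short of 203932/3 but 15⁵ = 759375 reaches it, so n = 5.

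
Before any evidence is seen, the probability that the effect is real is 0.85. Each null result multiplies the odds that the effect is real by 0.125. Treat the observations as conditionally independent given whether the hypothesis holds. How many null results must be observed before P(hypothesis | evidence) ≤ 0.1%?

Prior odds = 0.85/0.15 = 17/3.
Likelihood ratio per null result = 0.125.
Target odds: 0.001 ÷ 0.999 = 1/999.
Require 0.125ⁿ ≤ 1/999 ÷ (17/3) = 1/5661.
0.125⁴ = 1/4096 is still above 1/5661 but 0.125⁵ = 1/32768 is at or below it, so n = 5.

5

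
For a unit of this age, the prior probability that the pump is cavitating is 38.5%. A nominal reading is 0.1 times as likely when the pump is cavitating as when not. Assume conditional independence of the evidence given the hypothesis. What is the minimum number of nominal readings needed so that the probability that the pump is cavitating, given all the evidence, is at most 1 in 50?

2

Prior odds = 0.385/0.615 = 77/123.
Likelihood ratio per nominal reading = 0.1.
Target posterior odds = 0.02/0.98 = 1/49.
Require 0.1ⁿ ≤ 1/49 ÷ (77/123) = 123/3773.
0.1¹ = 0.1 is still above 123/3773 but 0.1² = 0.01 is at or below it, so n = 2.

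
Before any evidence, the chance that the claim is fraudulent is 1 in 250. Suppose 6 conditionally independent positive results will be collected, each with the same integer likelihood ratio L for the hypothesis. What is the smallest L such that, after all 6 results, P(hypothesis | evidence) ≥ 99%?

6

Prior odds = 0.004/0.996 = 1/249.
Target odds = 0.99/0.01 = 99.
Need L⁶ ≥ 99 ÷ (1/249) = 24651.
5⁶ = 15625 < 24651 ≤ 46656 = 6⁶, so L = 6.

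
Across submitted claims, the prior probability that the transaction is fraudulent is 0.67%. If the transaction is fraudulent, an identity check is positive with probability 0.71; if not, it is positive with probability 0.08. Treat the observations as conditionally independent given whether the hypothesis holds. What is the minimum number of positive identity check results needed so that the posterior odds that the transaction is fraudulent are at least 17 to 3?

4

Prior odds: 0.0067 ÷ 0.9933 = 67/9933.
Likelihood ratio of a positive = 0.71/0.08 = 8.875.
Target odds = 17/3.
Require 8.875ⁿ ≥ 17/3 ÷ (67/9933) = 56287/67.
8.875³ = 357911/512 falls short of 56287/67 but 8.875⁴ = 25411681/4096 reaches it, so n = 4.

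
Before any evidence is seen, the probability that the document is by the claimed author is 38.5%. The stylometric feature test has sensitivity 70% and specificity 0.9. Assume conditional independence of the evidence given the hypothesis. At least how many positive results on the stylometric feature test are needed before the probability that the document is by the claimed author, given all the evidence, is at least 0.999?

4

Prior odds: 0.385 ÷ 0.615 = 77/123.
False-positive rate = 1 − 0.9 = 0.1; likelihood ratio of a positive = 0.7/0.1 = 7.
Target posterior odds = 0.999/0.001 = 999.
Need (77/123) × 7ⁿ ≥ 999, i.e. 7ⁿ ≥ 122877/77.
7³ = 343 falls short of 122877/77 but 7⁴ = 2401 reaches it, so n = 4.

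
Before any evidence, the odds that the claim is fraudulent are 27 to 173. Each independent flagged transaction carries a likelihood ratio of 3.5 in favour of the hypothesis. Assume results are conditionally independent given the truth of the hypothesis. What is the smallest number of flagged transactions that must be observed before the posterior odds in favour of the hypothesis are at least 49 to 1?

5

Prior odds = 27/173.
Likelihood ratio per flagged transaction = 3.5.
Target odds = 49.
Need (27/173) × 3.5ⁿ ≥ 49, i.e. 3.5ⁿ ≥ 8477/27.
3.5⁴ = 150.0625 falls short of 8477/27 but 3.5⁵ = 525.21875 reaches it, so n = 5.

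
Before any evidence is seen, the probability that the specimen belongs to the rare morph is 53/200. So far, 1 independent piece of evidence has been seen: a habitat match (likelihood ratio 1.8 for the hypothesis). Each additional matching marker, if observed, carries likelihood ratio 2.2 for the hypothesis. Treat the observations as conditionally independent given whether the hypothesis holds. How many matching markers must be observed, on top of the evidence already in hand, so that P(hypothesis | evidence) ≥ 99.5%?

Prior odds = 0.265/0.735 = 53/147.
Bayes factor of the evidence already in hand = 1.8.
Odds after that evidence = (53/147) × 1.8 = 159/245.
Target odds = 0.995/0.005 = 199.
Need 2.2ⁿ ≥ 199 ÷ (159/245) = 48755/159.
2.2⁷ = 19487171/78125 falls short of 48755/159 but 2.2⁸ = 214358881/390625 reaches it, so n = 8.

8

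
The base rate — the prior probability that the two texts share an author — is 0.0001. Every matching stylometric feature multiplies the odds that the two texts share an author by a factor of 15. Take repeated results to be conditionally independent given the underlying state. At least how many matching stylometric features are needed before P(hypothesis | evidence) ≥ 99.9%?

6

Prior odds = 0.0001/0.9999 = 1/9999.
Likelihood ratio per matching stylometric feature = 15.
Target odds: 0.999 ÷ 0.001 = 999.
Require 15ⁿ ≥ 999 ÷ (1/9999) = 9989001.
15⁵ = 759375 falls short of 9989001 but 15⁶ = 11390625 reaches it, so n = 6.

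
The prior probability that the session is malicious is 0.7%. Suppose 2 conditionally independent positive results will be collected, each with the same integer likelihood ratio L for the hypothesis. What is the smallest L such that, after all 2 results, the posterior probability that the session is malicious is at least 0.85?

Prior odds = 0.007/0.993 = 7/993.
Target odds = 0.85/0.15 = 17/3.
Need L² ≥ 17/3 ÷ (7/993) = 5627/7.
28² = 784 < 5627/7 ≤ 841 = 29², so L = 29.

29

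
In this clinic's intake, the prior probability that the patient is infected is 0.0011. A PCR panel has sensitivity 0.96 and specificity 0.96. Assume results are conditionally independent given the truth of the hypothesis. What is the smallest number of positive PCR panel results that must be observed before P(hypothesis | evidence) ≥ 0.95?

Prior odds = 0.0011/0.9989 = 11/9989.
False-positive rate = 1 − 0.96 = 0.04; likelihood ratio of a positive = 0.96/0.04 = 24.
Target odds: 0.95 ÷ 0.05 = 19.
Need (11/9989) × 24ⁿ ≥ 19, i.e. 24ⁿ ≥ 189791/11.
24³ = 13824 falls short of 189791/11 but 24⁴ = 331776 reaches it, so n = 4.

4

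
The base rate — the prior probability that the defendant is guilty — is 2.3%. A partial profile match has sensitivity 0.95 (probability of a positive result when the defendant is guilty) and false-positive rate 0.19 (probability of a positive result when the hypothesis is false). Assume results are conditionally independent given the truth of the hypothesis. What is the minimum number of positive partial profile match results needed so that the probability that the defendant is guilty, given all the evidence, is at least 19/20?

5

Prior odds = 0.023/0.977 = 23/977.
Likelihood ratio of a positive result = 0.95/0.19 = 5.
Target posterior odds = 0.95/0.05 = 19.
Need (23/977) × 5ⁿ ≥ 19, i.e. 5ⁿ ≥ 18563/23.
5⁴ = 625 falls short of 18563/23 but 5⁵ = 3125 reaches it, so n = 5.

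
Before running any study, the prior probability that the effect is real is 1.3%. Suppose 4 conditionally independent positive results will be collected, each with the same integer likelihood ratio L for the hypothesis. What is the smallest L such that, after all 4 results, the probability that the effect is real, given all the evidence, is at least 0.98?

Prior odds = 0.013/0.987 = 13/987.
Target odds = 0.98/0.02 = 49.
Need L⁴ ≥ 49 ÷ (13/987) = 48363/13.
7⁴ = 2401 < 48363/13 ≤ 4096 = 8⁴, so L = 8.

8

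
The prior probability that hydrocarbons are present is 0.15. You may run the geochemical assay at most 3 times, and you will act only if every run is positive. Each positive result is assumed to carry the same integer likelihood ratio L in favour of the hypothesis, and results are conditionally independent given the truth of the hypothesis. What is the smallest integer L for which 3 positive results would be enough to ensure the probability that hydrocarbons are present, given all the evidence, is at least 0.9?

Prior odds = 0.15/0.85 = 3/17.
Target odds = 0.9/0.1 = 9.
Need L³ ≥ 9 ÷ (3/17) = 51.
3³ = 27 < 51 ≤ 64 = 4³, so L = 4.

4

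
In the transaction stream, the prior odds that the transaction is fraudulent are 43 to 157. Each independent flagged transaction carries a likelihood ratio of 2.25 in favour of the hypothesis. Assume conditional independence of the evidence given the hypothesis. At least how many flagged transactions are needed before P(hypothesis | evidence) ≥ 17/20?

Prior odds = 43/157.
Likelihood ratio per flagged transaction = 2.25.
Target posterior odds = 0.85/0.15 = 17/3.
Need (43/157) × 2.25ⁿ ≥ 17/3, i.e. 2.25ⁿ ≥ 2669/129.
2.25³ = 11.390625 falls short of 2669/129 but 2.25⁴ = 25.62890625 reaches it, so n = 4.

4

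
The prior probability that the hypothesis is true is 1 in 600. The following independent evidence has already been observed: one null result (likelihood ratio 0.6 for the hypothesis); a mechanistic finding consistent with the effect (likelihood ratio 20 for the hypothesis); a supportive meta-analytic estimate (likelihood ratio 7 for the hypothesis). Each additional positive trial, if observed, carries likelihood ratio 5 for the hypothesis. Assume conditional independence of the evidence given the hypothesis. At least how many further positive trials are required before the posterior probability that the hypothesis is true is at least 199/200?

Prior odds = (1/600)/(599/600) = 1/599.
Combined Bayes factor of the evidence already in hand = 0.6 × 20 × 7 = 84.
Odds after that evidence = (1/599) × 84 = 84/599.
Target odds = 0.995/0.005 = 199.
Need 5ⁿ ≥ 199 ÷ (84/599) = 119201/84.
5⁴ = 625 falls short of 119201/84 but 5⁵ = 3125 reaches it, so n = 5.

5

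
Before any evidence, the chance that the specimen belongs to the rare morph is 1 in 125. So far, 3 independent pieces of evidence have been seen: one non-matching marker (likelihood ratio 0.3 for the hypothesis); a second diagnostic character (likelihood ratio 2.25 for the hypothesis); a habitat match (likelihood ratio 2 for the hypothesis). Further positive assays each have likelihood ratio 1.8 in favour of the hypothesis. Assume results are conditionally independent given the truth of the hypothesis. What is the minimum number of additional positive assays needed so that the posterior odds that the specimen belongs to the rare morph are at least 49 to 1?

Prior odds = 0.008/0.992 = 1/124.
Combined Bayes factor of the evidence already in hand = 0.3 × 2.25 × 2 = 1.35.
Odds after that evidence = (1/124) × 1.35 = 27/2480.
Target odds = 49.
Need 1.8ⁿ ≥ 49 ÷ (27/2480) = 121520/27.
1.8¹⁴ ≈3748.13 falls short of 121520/27 but 1.8¹⁵ ≈6746.64 reaches it, so n = 15.

15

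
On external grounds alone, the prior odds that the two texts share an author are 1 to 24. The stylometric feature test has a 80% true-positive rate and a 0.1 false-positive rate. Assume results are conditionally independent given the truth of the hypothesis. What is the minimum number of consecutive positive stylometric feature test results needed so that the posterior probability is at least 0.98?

Prior odds = 1/24.
Likelihood ratio of a positive result = 0.8/0.1 = 8.
Target odds: 0.98 ÷ 0.02 = 49.
Need (1/24) × 8ⁿ ≥ 49, i.e. 8ⁿ ≥ 1176.
8³ = 512 falls short of 1176 but 8⁴ = 4096 reaches it, so n = 4.

4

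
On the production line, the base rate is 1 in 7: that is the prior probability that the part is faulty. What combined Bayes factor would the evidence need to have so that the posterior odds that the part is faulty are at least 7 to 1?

Prior odds = (1/7)/(6/7) = 1/6.
Target odds = 7.
Required Bayes factor = 7 ÷ (1/6) = 42.

42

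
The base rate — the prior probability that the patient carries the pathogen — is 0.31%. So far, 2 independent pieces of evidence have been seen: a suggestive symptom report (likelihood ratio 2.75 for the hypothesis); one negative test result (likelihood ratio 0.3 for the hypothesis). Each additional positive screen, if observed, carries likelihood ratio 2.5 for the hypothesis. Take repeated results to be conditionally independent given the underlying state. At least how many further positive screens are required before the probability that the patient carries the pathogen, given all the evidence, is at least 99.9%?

15

Prior odds = 0.0031/0.9969 = 31/9969.
Combined Bayes factor of the evidence already in hand = 2.75 × 0.3 = 0.825.
Odds after that evidence = (31/9969) × 0.825 = 341/132920.
Target odds = 0.999/0.001 = 999.
Need 2.5ⁿ ≥ 999 ÷ (341/132920) = 132787080/341.
2.5¹⁴ ≈372529 falls short of 132787080/341 but 2.5¹⁵ ≈931323 reaches it, so n = 15.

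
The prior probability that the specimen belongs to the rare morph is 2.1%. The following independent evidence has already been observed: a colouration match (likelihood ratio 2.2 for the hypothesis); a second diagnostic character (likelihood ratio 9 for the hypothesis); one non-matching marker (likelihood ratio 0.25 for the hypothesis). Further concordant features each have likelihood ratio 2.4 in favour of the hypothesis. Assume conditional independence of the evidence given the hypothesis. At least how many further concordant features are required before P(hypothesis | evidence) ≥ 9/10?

Prior odds = 0.021/0.979 = 21/979.
Combined Bayes factor of the evidence already in hand = 2.2 × 9 × 0.25 = 4.95.
Odds after that evidence = (21/979) × 4.95 = 189/1780.
Target odds = 0.9/0.1 = 9.
Need 2.4ⁿ ≥ 9 ÷ (189/1780) = 1780/21.
2.4⁵ = 79.62624 falls short of 1780/21 but 2.4⁶ = 2985984/15625 reaches it, so n = 6.

6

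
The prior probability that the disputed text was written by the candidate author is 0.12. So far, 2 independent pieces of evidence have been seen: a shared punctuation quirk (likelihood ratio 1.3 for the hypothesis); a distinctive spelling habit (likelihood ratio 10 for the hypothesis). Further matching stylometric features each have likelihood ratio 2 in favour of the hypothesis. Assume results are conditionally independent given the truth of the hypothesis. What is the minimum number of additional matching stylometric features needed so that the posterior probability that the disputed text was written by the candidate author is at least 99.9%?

Prior odds = 0.12/0.88 = 3/22.
Combined Bayes factor of the evidence already in hand = 1.3 × 10 = 13.
Odds after that evidence = (3/22) × 13 = 39/22.
Target odds = 0.999/0.001 = 999.
Need 2ⁿ ≥ 999 ÷ (39/22) = 7326/13.
2⁹ = 512 falls short of 7326/13 but 2¹⁰ = 1024 reaches it, so n = 10.

10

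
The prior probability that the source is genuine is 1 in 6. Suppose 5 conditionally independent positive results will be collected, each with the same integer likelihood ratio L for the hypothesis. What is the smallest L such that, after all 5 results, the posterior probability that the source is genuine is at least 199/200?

Prior odds = (1/6)/(5/6) = 0.2.
Target odds = 0.995/0.005 = 199.
Need L⁵ ≥ 199 ÷ 0.2 = 995.
3⁵ = 243 < 995 ≤ 1024 = 4⁵, so L = 4.

4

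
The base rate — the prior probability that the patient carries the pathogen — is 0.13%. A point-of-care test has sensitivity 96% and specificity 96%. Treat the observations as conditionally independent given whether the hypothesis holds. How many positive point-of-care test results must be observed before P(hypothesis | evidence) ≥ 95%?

4

Prior odds: 0.0013 ÷ 0.9987 = 13/9987.
False-positive rate = 1 − 0.96 = 0.04; likelihood ratio of a positive = 0.96/0.04 = 24.
Target posterior odds = 0.95/0.05 = 19.
Require 24ⁿ ≥ 19 ÷ (13/9987) = 189753/13.
24³ = 13824 falls short of 189753/13 but 24⁴ = 331776 reaches it, so n = 4.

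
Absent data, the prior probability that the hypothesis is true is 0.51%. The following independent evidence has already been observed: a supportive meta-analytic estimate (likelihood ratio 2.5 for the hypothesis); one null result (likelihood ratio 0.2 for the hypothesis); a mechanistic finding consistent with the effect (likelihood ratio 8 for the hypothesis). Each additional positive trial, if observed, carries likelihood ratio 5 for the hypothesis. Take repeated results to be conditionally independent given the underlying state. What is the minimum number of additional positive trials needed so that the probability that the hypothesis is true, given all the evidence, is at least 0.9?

Prior odds = 0.0051/0.9949 = 51/9949.
Combined Bayes factor of the evidence already in hand = 2.5 × 0.2 × 8 = 4.
Odds after that evidence = (51/9949) × 4 = 204/9949.
Target odds = 0.9/0.1 = 9.
Need 5ⁿ ≥ 9 ÷ (204/9949) = 29847/68.
5³ = 125 falls short of 29847/68 but 5⁴ = 625 reaches it, so n = 4.

4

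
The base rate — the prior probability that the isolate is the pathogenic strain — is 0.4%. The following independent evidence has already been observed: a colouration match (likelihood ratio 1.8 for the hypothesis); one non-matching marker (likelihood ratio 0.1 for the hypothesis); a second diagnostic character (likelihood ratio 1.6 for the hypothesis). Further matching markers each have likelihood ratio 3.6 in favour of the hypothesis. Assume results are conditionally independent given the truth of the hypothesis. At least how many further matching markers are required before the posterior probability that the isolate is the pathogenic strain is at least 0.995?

10

Prior odds = 0.004/0.996 = 1/249.
Combined Bayes factor of the evidence already in hand = 1.8 × 0.1 × 1.6 = 0.288.
Odds after that evidence = (1/249) × 0.288 = 12/10375.
Target odds = 0.995/0.005 = 199.
Need 3.6ⁿ ≥ 199 ÷ (12/10375) = 2064625/12.
3.6⁹ ≈101560 falls short of 2064625/12 but 3.6¹⁰ ≈365616 reaches it, so n = 10.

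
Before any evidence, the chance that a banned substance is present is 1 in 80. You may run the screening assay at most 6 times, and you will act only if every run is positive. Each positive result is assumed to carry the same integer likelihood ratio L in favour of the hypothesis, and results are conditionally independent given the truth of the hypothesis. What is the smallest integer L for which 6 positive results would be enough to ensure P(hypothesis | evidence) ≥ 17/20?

3

Prior odds = 0.0125/0.9875 = 1/79.
Target odds = 0.85/0.15 = 17/3.
Need L⁶ ≥ 17/3 ÷ (1/79) = 1343/3.
2⁶ = 64 < 1343/3 ≤ 729 = 3⁶, so L = 3.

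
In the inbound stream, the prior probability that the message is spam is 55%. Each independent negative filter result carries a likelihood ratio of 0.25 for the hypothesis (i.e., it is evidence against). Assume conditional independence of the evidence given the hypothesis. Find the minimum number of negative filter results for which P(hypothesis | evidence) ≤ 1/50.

3

Prior odds: 0.55 ÷ 0.45 = 11/9.
Likelihood ratio per negative filter result = 0.25.
Target odds: 0.02 ÷ 0.98 = 1/49.
Require 0.25ⁿ ≤ 1/49 ÷ (11/9) = 9/539.
0.25² = 0.0625 is still above 9/539 but 0.25³ = 0.015625 is at or below it, so n = 3.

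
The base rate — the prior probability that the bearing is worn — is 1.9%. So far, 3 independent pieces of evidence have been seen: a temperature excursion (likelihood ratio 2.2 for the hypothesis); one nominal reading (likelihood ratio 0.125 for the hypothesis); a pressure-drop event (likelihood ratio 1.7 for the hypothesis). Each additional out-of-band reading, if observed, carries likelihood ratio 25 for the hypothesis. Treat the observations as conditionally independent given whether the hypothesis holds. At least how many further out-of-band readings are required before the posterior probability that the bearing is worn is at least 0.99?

Prior odds = 0.019/0.981 = 19/981.
Combined Bayes factor of the evidence already in hand = 2.2 × 0.125 × 1.7 = 0.4675.
Odds after that evidence = (19/981) × 0.4675 = 3553/392400.
Target odds = 0.99/0.01 = 99.
Need 25ⁿ ≥ 99 ÷ (3553/392400) = 3531600/323.
25² = 625 falls short of 3531600/323 but 25³ = 15625 reaches it, so n = 3.

3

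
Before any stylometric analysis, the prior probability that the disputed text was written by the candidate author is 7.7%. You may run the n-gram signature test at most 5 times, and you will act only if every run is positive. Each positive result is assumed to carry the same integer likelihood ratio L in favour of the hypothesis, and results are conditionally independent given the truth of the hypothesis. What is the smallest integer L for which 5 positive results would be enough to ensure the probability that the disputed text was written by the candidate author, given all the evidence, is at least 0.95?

Prior odds = 0.077/0.923 = 77/923.
Target odds = 0.95/0.05 = 19.
Need L⁵ ≥ 19 ÷ (77/923) = 17537/77.
2⁵ = 32 < 17537/77 ≤ 243 = 3⁵, so L = 3.

3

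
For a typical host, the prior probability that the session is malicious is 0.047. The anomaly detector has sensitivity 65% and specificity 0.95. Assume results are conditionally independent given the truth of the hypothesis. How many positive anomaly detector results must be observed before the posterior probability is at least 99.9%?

Prior odds: 0.047 ÷ 0.953 = 47/953.
False-positive rate = 1 − 0.95 = 0.05; likelihood ratio of a positive = 0.65/0.05 = 13.
Target odds: 0.999 ÷ 0.001 = 999.
Require 13ⁿ ≥ 999 ÷ (47/953) = 952047/47.
13³ = 2197 falls short of 952047/47 but 13⁴ = 28561 reaches it, so n = 4.

4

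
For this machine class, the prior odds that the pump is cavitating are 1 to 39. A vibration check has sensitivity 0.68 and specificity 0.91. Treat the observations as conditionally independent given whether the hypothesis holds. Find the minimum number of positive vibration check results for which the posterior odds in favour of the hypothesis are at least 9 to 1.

Prior odds = 1/39.
False-positive rate = 1 − 0.91 = 0.09; likelihood ratio of a positive = 0.68/0.09 = 68/9.
Target odds = 9.
Require (68/9)ⁿ ≥ 9 ÷ (1/39) = 351.
(68/9)² = 4624/81 falls short of 351 but (68/9)³ = 314432/729 reaches it, so n = 3.

3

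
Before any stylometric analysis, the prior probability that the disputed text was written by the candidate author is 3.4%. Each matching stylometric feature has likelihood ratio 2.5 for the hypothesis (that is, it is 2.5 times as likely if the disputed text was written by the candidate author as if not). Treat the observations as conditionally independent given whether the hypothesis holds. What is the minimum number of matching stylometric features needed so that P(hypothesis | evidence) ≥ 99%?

9

Prior odds: 0.034 ÷ 0.966 = 17/483.
Likelihood ratio per matching stylometric feature = 2.5.
Target odds: 0.99 ÷ 0.01 = 99.
Need (17/483) × 2.5ⁿ ≥ 99, i.e. 2.5ⁿ ≥ 47817/17.
2.5⁸ = 390625/256 falls short of 47817/17 but 2.5⁹ = 1953125/512 reaches it, so n = 9.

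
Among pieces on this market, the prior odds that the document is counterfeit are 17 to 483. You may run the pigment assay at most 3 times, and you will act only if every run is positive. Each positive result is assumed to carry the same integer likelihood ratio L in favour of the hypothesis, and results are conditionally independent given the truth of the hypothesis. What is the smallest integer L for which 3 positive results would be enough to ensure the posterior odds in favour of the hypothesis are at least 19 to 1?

9

Prior odds = 17/483.
Target odds = 19.
Need L³ ≥ 19 ÷ (17/483) = 9177/17.
8³ = 512 < 9177/17 ≤ 729 = 9³, so L = 9.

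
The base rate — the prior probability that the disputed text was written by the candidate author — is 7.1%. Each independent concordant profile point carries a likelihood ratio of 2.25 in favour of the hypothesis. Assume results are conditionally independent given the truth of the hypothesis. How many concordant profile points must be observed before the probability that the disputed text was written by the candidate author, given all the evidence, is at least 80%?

Prior odds = 0.071/0.929 = 71/929.
Likelihood ratio per concordant profile point = 2.25.
Target posterior odds = 0.8/0.2 = 4.
Need (71/929) × 2.25ⁿ ≥ 4, i.e. 2.25ⁿ ≥ 3716/71.
2.25⁴ = 25.62890625 falls short of 3716/71 but 2.25⁵ = 59049/1024 reaches it, so n = 5.

5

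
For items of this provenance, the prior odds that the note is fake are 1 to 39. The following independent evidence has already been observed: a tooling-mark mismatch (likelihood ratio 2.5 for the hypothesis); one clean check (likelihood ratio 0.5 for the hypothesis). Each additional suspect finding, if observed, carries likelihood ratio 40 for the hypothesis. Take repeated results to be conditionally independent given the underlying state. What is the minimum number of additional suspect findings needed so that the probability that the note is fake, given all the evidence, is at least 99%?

3

Prior odds = 1/39.
Combined Bayes factor of the evidence already in hand = 2.5 × 0.5 = 1.25.
Odds after that evidence = (1/39) × 1.25 = 5/156.
Target odds = 0.99/0.01 = 99.
Need 40ⁿ ≥ 99 ÷ (5/156) = 3088.8.
40² = 1600 falls short of 3088.8 but 40³ = 64000 reaches it, so n = 3.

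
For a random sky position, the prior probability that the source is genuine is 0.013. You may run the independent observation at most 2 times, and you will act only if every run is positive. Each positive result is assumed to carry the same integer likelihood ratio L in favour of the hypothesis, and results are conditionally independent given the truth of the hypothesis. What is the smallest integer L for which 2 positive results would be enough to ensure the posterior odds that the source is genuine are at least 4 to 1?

18

Prior odds = 0.013/0.987 = 13/987.
Target odds = 4.
Need L² ≥ 4 ÷ (13/987) = 3948/13.
17² = 289 < 3948/13 ≤ 324 = 18², so L = 18.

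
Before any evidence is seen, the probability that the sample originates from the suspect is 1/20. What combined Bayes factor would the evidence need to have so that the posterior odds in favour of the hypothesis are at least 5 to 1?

Prior odds = 0.05/0.95 = 1/19.
Target odds = 5.
Required Bayes factor = 5 ÷ (1/19) = 95.

95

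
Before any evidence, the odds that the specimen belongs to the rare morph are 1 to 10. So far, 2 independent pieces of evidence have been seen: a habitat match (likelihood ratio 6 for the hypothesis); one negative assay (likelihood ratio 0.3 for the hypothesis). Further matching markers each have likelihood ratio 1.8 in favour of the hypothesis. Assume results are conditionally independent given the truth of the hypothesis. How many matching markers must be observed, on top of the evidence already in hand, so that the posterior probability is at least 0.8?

6

Prior odds = 0.1.
Combined Bayes factor of the evidence already in hand = 6 × 0.3 = 1.8.
Odds after that evidence = 0.1 × 1.8 = 0.18.
Target odds = 0.8/0.2 = 4.
Need 1.8ⁿ ≥ 4 ÷ 0.18 = 200/9.
1.8⁵ = 18.89568 falls short of 200/9 but 1.8⁶ = 531441/15625 reaches it, so n = 6.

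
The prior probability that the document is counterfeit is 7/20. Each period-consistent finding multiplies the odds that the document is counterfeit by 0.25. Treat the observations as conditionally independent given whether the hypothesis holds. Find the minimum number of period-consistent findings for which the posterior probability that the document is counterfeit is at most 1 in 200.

4

Prior odds = 0.35/0.65 = 7/13.
Likelihood ratio per period-consistent finding = 0.25.
Target odds: 0.005 ÷ 0.995 = 1/199.
Require 0.25ⁿ ≤ 1/199 ÷ (7/13) = 13/1393.
0.25³ = 0.015625 is still above 13/1393 but 0.25⁴ = 0.00390625 is at or below it, so n = 4.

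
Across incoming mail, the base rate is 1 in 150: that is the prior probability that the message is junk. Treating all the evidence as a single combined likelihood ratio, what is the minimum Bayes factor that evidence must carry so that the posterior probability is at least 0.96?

3576

Prior odds = (1/150)/(149/150) = 1/149.
Target odds = 0.96/0.04 = 24.
Required Bayes factor = 24 ÷ (1/149) = 3576.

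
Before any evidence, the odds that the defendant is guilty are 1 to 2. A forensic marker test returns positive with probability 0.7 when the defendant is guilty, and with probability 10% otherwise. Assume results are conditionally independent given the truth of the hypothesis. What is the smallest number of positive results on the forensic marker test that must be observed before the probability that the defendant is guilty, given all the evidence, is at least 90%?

Prior odds = 0.5.
Likelihood ratio of a positive result = 0.7/0.1 = 7.
Target posterior odds = 0.9/0.1 = 9.
Require 7ⁿ ≥ 9 ÷ 0.5 = 18.
7¹ = 7 falls short of 18 but 7² = 49 reaches it, so n = 2.

2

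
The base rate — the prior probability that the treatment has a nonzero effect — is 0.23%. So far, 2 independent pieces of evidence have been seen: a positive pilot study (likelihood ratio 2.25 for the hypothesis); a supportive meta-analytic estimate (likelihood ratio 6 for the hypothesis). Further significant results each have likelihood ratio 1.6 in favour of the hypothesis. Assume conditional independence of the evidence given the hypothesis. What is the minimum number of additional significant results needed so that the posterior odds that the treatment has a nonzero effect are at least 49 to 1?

16

Prior odds = 0.0023/0.9977 = 23/9977.
Combined Bayes factor of the evidence already in hand = 2.25 × 6 = 13.5.
Odds after that evidence = (23/9977) × 13.5 = 621/19954.
Target odds = 49.
Need 1.6ⁿ ≥ 49 ÷ (621/19954) = 977746/621.
1.6¹⁵ ≈1152.92 falls short of 977746/621 but 1.6¹⁶ ≈1844.67 reaches it, so n = 16.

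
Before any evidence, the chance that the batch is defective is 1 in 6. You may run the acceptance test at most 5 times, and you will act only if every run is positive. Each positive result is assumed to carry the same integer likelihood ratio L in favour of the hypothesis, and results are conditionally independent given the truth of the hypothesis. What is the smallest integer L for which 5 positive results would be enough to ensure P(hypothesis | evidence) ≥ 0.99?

4

Prior odds = (1/6)/(5/6) = 0.2.
Target odds = 0.99/0.01 = 99.
Need L⁵ ≥ 99 ÷ 0.2 = 495.
3⁵ = 243 < 495 ≤ 1024 = 4⁵, so L = 4.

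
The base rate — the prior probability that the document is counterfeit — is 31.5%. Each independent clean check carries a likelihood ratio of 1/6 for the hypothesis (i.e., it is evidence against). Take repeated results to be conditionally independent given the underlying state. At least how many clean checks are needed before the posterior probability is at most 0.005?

3

Prior odds = 0.315/0.685 = 63/137.
Likelihood ratio per clean check = 1/6.
Target odds: 0.005 ÷ 0.995 = 1/199.
Need (63/137) × (1/6)ⁿ ≤ 1/199, i.e. (1/6)ⁿ ≤ 137/12537.
(1/6)² = 1/36 is still above 137/12537 but (1/6)³ = 1/216 is at or below it, so n = 3.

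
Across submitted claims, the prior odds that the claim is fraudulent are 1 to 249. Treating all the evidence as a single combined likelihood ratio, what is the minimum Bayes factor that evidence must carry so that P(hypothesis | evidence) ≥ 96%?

Prior odds = 1/249.
Target odds = 0.96/0.04 = 24.
Required Bayes factor = 24 ÷ (1/249) = 5976.

5976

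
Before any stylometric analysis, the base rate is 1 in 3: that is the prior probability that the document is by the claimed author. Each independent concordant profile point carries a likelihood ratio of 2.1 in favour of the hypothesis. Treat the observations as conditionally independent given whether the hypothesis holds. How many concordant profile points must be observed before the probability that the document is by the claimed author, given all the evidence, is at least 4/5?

Prior odds = (1/3)/(2/3) = 0.5.
Likelihood ratio per concordant profile point = 2.1.
Target posterior odds = 0.8/0.2 = 4.
Require 2.1ⁿ ≥ 4 ÷ 0.5 = 8.
2.1² = 4.41 falls short of 8 but 2.1³ = 9.261 reaches it, so n = 3.

3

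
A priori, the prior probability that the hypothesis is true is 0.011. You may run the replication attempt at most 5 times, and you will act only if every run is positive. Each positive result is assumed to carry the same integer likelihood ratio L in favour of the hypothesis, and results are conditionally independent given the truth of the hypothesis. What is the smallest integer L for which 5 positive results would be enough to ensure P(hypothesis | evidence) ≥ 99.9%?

10

Prior odds = 0.011/0.989 = 11/989.
Target odds = 0.999/0.001 = 999.
Need L⁵ ≥ 999 ÷ (11/989) = 988011/11.
9⁵ = 59049 < 988011/11 ≤ 100000 = 10⁵, so L = 10.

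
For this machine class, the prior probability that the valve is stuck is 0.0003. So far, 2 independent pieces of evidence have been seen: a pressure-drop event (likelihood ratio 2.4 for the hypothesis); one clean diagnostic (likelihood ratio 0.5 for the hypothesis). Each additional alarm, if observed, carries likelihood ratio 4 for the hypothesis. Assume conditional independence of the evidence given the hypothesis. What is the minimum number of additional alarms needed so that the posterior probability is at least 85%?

7

Prior odds = 0.0003/0.9997 = 3/9997.
Combined Bayes factor of the evidence already in hand = 2.4 × 0.5 = 1.2.
Odds after that evidence = (3/9997) × 1.2 = 18/49985.
Target odds = 0.85/0.15 = 17/3.
Need 4ⁿ ≥ 17/3 ÷ (18/49985) = 849745/54.
4⁶ = 4096 falls short of 849745/54 but 4⁷ = 16384 reaches it, so n = 7.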